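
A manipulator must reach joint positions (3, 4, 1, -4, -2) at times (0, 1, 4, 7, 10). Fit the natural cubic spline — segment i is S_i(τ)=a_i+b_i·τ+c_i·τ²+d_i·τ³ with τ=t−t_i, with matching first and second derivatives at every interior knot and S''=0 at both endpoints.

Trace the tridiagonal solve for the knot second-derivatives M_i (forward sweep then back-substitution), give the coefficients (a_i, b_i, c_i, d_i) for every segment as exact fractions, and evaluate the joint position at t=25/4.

Δ: Δ0=1, Δ1=-1, Δ2=-5/3, Δ3=2/3
row 1: diag=8, rhs=-12; c'=3/8, d'=-3/2
row 2: denom=12−3·3/8=87/8; d'=(-4−3·-3/2)/(87/8)=4/87
row 3: denom=12−3·8/29=324/29; d'=(14−3·4/87)/(324/29)=67/54
back: M3=67/54
back: M2=4/87−8/29·67/54=-8/27
back: M1=-3/2−3/8·-8/27=-25/18
M: M0=0, M1=-25/18, M2=-8/27, M3=67/54, M4=0
seg 0: a=3, c=M0/2=0, d=(M1−M0)/(6·1)=-25/108, b=Δ0−h0·(2M0+M1)/6=133/108
seg 1: a=4, c=M1/2=-25/36, d=(M2−M1)/(6·3)=59/972, b=Δ1−h1·(2M1+M2)/6=29/54
seg 2: a=1, c=M2/2=-4/27, d=(M3−M2)/(6·3)=83/972, b=Δ2−h2·(2M2+M3)/6=-215/108
seg 3: a=-4, c=M3/2=67/108, d=(M4−M3)/(6·3)=-67/972, b=Δ3−h3·(2M3+M4)/6=-31/54
t_q=25/4 → seg 2, τ=9/4; S=1+-215/108·τ+-4/27·τ²+83/972·τ³=-2501/768

  seg 0: a=3 b=133/108 c=0 d=-25/108
  seg 1: a=4 b=29/54 c=-25/36 d=59/972
  seg 2: a=1 b=-215/108 c=-4/27 d=83/972
  seg 3: a=-4 b=-31/54 c=67/108 d=-67/972
S(25/4) = -2501/768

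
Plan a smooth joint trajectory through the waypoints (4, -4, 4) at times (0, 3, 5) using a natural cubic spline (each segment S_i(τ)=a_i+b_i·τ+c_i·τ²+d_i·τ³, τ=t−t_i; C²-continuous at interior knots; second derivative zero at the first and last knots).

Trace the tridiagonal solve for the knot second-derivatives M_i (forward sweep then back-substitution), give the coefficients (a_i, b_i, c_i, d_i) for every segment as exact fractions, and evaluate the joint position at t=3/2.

  seg 0: a=4 b=-14/3 c=0 d=2/9
  seg 1: a=-4 b=4/3 c=2 d=-1/3
S(3/2) = -9/4

Δ: Δ0=-8/3, Δ1=4
row 1: diag=10, rhs=40; c'=1/5, d'=4
back: M1=4
M: M0=0, M1=4, M2=0
seg 0: a=4, c=M0/2=0, d=(M1−M0)/(6·3)=2/9, b=Δ0−h0·(2M0+M1)/6=-14/3
seg 1: a=-4, c=M1/2=2, d=(M2−M1)/(6·2)=-1/3, b=Δ1−h1·(2M1+M2)/6=4/3
t_q=3/2 → seg 0, τ=3/2; S=4+-14/3·τ+0·τ²+2/9·τ³=-9/4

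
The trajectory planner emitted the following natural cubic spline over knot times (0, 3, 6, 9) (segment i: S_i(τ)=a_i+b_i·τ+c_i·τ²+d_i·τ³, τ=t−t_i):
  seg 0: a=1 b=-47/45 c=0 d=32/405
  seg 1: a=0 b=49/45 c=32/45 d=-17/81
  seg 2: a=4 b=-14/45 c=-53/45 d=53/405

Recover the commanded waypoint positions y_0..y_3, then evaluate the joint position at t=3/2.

y_0 = S_0(0) = a_0 = 1
y_1 = S_1(0) = a_1 = 0
y_2 = S_2(0) = a_2 = 4
y_3 = S_2(3) = -4
t_q=3/2 is in segment 0 (τ=3/2); S_0(τ)=-3/10

y_0=1 y_1=0 y_2=4 y_3=-4
S(3/2) = -3/10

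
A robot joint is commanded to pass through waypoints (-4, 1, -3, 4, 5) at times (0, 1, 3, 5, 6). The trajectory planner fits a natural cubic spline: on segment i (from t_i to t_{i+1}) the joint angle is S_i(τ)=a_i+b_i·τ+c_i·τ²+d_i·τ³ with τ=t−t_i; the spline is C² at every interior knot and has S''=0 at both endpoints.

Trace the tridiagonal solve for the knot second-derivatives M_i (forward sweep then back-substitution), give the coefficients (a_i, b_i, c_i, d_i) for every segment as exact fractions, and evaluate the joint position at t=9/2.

Δ: Δ0=5, Δ1=-2, Δ2=7/2, Δ3=1
row 1: diag=6, rhs=-42; c'=1/3, d'=-7
row 2: denom=8−2·1/3=22/3; d'=(33−2·-7)/(22/3)=141/22
row 3: denom=6−2·3/11=60/11; d'=(-15−2·141/22)/(60/11)=-51/10
back: M3=-51/10
back: M2=141/22−3/11·-51/10=39/5
back: M1=-7−1/3·39/5=-48/5
M: M0=0, M1=-48/5, M2=39/5, M3=-51/10, M4=0
seg 0: a=-4, c=M0/2=0, d=(M1−M0)/(6·1)=-8/5, b=Δ0−h0·(2M0+M1)/6=33/5
seg 1: a=1, c=M1/2=-24/5, d=(M2−M1)/(6·2)=29/20, b=Δ1−h1·(2M1+M2)/6=9/5
seg 2: a=-3, c=M2/2=39/10, d=(M3−M2)/(6·2)=-43/40, b=Δ2−h2·(2M2+M3)/6=0
seg 3: a=4, c=M3/2=-51/20, d=(M4−M3)/(6·1)=17/20, b=Δ3−h3·(2M3+M4)/6=27/10
t_q=9/2 → seg 2, τ=3/2; S=-3+0·τ+39/10·τ²+-43/40·τ³=687/320

  seg 0: a=-4 b=33/5 c=0 d=-8/5
  seg 1: a=1 b=9/5 c=-24/5 d=29/20
  seg 2: a=-3 b=0 c=39/10 d=-43/40
  seg 3: a=4 b=27/10 c=-51/20 d=17/20
S(9/2) = 687/320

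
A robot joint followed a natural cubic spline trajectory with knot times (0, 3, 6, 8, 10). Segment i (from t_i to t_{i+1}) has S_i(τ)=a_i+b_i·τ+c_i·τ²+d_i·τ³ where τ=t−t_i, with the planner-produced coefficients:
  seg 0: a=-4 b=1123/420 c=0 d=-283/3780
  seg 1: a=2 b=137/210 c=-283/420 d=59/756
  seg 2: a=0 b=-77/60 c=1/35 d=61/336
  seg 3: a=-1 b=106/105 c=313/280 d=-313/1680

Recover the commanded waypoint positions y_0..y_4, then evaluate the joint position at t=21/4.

y_0=-4 y_1=2 y_2=0 y_3=-1 y_4=4
S(21/4) = 8473/8960

y_0 = S_0(0) = a_0 = -4
y_1 = S_1(0) = a_1 = 2
y_2 = S_2(0) = a_2 = 0
y_3 = S_3(0) = a_3 = -1
y_4 = S_3(2) = 4
t_q=21/4 is in segment 1 (τ=9/4); S_1(τ)=8473/8960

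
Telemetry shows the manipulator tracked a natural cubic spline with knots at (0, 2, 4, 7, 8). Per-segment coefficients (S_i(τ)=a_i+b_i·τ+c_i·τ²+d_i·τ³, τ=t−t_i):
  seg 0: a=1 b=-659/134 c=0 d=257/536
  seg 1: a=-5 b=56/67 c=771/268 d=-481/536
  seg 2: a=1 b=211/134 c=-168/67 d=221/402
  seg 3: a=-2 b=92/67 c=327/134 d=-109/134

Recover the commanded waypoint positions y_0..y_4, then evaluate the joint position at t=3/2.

y_0 = S_0(0) = a_0 = 1
y_1 = S_1(0) = a_1 = -5
y_2 = S_2(0) = a_2 = 1
y_3 = S_3(0) = a_3 = -2
y_4 = S_3(1) = 1
t_q=3/2 is in segment 0 (τ=3/2); S_0(τ)=-20405/4288

y_0=1 y_1=-5 y_2=1 y_3=-2 y_4=1
S(3/2) = -20405/4288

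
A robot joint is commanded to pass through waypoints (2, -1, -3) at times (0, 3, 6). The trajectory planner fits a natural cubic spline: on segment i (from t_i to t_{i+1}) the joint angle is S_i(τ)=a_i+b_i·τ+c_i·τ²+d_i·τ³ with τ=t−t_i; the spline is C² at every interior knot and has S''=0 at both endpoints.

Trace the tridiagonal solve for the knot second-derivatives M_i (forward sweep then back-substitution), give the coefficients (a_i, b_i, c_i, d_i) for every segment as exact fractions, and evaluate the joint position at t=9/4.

  seg 0: a=2 b=-13/12 c=0 d=1/108
  seg 1: a=-1 b=-5/6 c=1/12 d=-1/108
S(9/4) = -85/256

Δ: Δ0=-1, Δ1=-2/3
row 1: diag=12, rhs=2; c'=1/4, d'=1/6
back: M1=1/6
M: M0=0, M1=1/6, M2=0
seg 0: a=2, c=M0/2=0, d=(M1−M0)/(6·3)=1/108, b=Δ0−h0·(2M0+M1)/6=-13/12
seg 1: a=-1, c=M1/2=1/12, d=(M2−M1)/(6·3)=-1/108, b=Δ1−h1·(2M1+M2)/6=-5/6
t_q=9/4 → seg 0, τ=9/4; S=2+-13/12·τ+0·τ²+1/108·τ³=-85/256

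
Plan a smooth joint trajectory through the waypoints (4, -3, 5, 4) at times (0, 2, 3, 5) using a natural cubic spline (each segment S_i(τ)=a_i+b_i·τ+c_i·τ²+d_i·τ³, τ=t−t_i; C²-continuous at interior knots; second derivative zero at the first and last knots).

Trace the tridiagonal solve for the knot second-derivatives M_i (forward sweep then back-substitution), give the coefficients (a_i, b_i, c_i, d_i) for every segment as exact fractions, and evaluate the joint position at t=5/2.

Δ: Δ0=-7/2, Δ1=8, Δ2=-1/2
row 1: diag=6, rhs=69; c'=1/6, d'=23/2
row 2: denom=6−1·1/6=35/6; d'=(-51−1·23/2)/(35/6)=-75/7
back: M2=-75/7
back: M1=23/2−1/6·-75/7=93/7
M: M0=0, M1=93/7, M2=-75/7, M3=0
seg 0: a=4, c=M0/2=0, d=(M1−M0)/(6·2)=31/28, b=Δ0−h0·(2M0+M1)/6=-111/14
seg 1: a=-3, c=M1/2=93/14, d=(M2−M1)/(6·1)=-4, b=Δ1−h1·(2M1+M2)/6=75/14
seg 2: a=5, c=M2/2=-75/14, d=(M3−M2)/(6·2)=25/28, b=Δ2−h2·(2M2+M3)/6=93/14
t_q=5/2 → seg 1, τ=1/2; S=-3+75/14·τ+93/14·τ²+-4·τ³=47/56

  seg 0: a=4 b=-111/14 c=0 d=31/28
  seg 1: a=-3 b=75/14 c=93/14 d=-4
  seg 2: a=5 b=93/14 c=-75/14 d=25/28
S(5/2) = 47/56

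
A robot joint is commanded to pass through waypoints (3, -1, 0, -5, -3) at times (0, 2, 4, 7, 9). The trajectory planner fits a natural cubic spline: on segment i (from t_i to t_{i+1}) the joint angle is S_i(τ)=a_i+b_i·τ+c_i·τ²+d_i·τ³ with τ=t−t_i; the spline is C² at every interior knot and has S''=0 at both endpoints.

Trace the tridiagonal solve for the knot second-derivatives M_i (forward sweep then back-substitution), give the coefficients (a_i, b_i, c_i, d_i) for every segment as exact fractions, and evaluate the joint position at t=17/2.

Δ: Δ0=-2, Δ1=1/2, Δ2=-5/3, Δ3=1
row 1: diag=8, rhs=15; c'=1/4, d'=15/8
row 2: denom=10−2·1/4=19/2; d'=(-13−2·15/8)/(19/2)=-67/38
row 3: denom=10−3·6/19=172/19; d'=(16−3·-67/38)/(172/19)=809/344
back: M3=809/344
back: M2=-67/38−6/19·809/344=-431/172
back: M1=15/8−1/4·-431/172=1721/688
M: M0=0, M1=1721/688, M2=-431/172, M3=809/344, M4=0
seg 0: a=3, c=M0/2=0, d=(M1−M0)/(6·2)=1721/8256, b=Δ0−h0·(2M0+M1)/6=-5849/2064
seg 1: a=-1, c=M1/2=1721/1376, d=(M2−M1)/(6·2)=-3445/8256, b=Δ1−h1·(2M1+M2)/6=-343/1032
seg 2: a=0, c=M2/2=-431/344, d=(M3−M2)/(6·3)=557/2064, b=Δ2−h2·(2M2+M3)/6=-695/2064
seg 3: a=-5, c=M3/2=809/688, d=(M4−M3)/(6·2)=-809/4128, b=Δ3−h3·(2M3+M4)/6=-293/516
t_q=17/2 → seg 3, τ=3/2; S=-5+-293/516·τ+809/688·τ²+-809/4128·τ³=-42573/11008

  seg 0: a=3 b=-5849/2064 c=0 d=1721/8256
  seg 1: a=-1 b=-343/1032 c=1721/1376 d=-3445/8256
  seg 2: a=0 b=-695/2064 c=-431/344 d=557/2064
  seg 3: a=-5 b=-293/516 c=809/688 d=-809/4128
S(17/2) = -42573/11008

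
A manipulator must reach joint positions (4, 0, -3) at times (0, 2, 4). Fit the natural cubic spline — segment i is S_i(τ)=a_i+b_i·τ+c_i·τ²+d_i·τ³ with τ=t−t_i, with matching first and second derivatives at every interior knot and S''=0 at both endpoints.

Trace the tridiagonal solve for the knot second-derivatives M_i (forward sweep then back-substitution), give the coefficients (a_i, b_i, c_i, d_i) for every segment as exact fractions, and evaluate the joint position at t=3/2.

Δ: Δ0=-2, Δ1=-3/2
row 1: diag=8, rhs=3; c'=1/4, d'=3/8
back: M1=3/8
M: M0=0, M1=3/8, M2=0
seg 0: a=4, c=M0/2=0, d=(M1−M0)/(6·2)=1/32, b=Δ0−h0·(2M0+M1)/6=-17/8
seg 1: a=0, c=M1/2=3/16, d=(M2−M1)/(6·2)=-1/32, b=Δ1−h1·(2M1+M2)/6=-7/4
t_q=3/2 → seg 0, τ=3/2; S=4+-17/8·τ+0·τ²+1/32·τ³=235/256

  seg 0: a=4 b=-17/8 c=0 d=1/32
  seg 1: a=0 b=-7/4 c=3/16 d=-1/32
S(3/2) = 235/256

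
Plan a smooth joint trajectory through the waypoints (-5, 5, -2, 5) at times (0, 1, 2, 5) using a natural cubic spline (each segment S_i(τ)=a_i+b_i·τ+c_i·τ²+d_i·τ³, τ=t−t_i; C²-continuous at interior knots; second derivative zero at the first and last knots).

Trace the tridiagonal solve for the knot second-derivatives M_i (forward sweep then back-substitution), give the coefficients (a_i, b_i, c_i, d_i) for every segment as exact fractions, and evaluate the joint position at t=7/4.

  seg 0: a=-5 b=1366/93 c=0 d=-436/93
  seg 1: a=5 b=58/93 c=-436/31 d=599/93
  seg 2: a=-2 b=-761/93 c=163/31 d=-163/279
S(7/4) = 543/1984

Δ: Δ0=10, Δ1=-7, Δ2=7/3
row 1: diag=4, rhs=-102; c'=1/4, d'=-51/2
row 2: denom=8−1·1/4=31/4; d'=(56−1·-51/2)/(31/4)=326/31
back: M2=326/31
back: M1=-51/2−1/4·326/31=-872/31
M: M0=0, M1=-872/31, M2=326/31, M3=0
seg 0: a=-5, c=M0/2=0, d=(M1−M0)/(6·1)=-436/93, b=Δ0−h0·(2M0+M1)/6=1366/93
seg 1: a=5, c=M1/2=-436/31, d=(M2−M1)/(6·1)=599/93, b=Δ1−h1·(2M1+M2)/6=58/93
seg 2: a=-2, c=M2/2=163/31, d=(M3−M2)/(6·3)=-163/279, b=Δ2−h2·(2M2+M3)/6=-761/93
t_q=7/4 → seg 1, τ=3/4; S=5+58/93·τ+-436/31·τ²+599/93·τ³=543/1984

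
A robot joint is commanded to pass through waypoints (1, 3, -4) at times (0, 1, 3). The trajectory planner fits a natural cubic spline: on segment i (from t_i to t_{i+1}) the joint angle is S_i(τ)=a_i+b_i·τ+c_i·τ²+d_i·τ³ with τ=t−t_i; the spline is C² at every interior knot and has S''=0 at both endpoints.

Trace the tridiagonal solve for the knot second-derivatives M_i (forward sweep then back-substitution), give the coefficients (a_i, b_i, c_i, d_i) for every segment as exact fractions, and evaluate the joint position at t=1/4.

  seg 0: a=1 b=35/12 c=0 d=-11/12
  seg 1: a=3 b=1/6 c=-11/4 d=11/24
S(1/4) = 439/256

Δ: Δ0=2, Δ1=-7/2
row 1: diag=6, rhs=-33; c'=1/3, d'=-11/2
back: M1=-11/2
M: M0=0, M1=-11/2, M2=0
seg 0: a=1, c=M0/2=0, d=(M1−M0)/(6·1)=-11/12, b=Δ0−h0·(2M0+M1)/6=35/12
seg 1: a=3, c=M1/2=-11/4, d=(M2−M1)/(6·2)=11/24, b=Δ1−h1·(2M1+M2)/6=1/6
t_q=1/4 → seg 0, τ=1/4; S=1+35/12·τ+0·τ²+-11/12·τ³=439/256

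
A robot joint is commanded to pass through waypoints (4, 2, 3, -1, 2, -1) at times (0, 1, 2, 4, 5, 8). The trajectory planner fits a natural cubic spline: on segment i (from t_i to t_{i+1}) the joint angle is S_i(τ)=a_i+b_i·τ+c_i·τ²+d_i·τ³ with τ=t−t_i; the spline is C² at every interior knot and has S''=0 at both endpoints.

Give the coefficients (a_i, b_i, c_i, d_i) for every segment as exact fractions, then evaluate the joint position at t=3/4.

Δ: Δ0=-2, Δ1=1, Δ2=-2, Δ3=3, Δ4=-1
row 1: diag=4, rhs=18; c'=1/4, d'=9/2
row 2: denom=6−1·1/4=23/4; d'=(-18−1·9/2)/(23/4)=-90/23
row 3: denom=6−2·8/23=122/23; d'=(30−2·-90/23)/(122/23)=435/61
row 4: denom=8−1·23/122=953/122; d'=(-24−1·435/61)/(953/122)=-3798/953
back: M4=-3798/953
back: M3=435/61−23/122·-3798/953=7512/953
back: M2=-90/23−8/23·7512/953=-6342/953
back: M1=9/2−1/4·-6342/953=5874/953
M: M0=0, M1=5874/953, M2=-6342/953, M3=7512/953, M4=-3798/953, M5=0
seg 0: a=4, c=M0/2=0, d=(M1−M0)/(6·1)=979/953, b=Δ0−h0·(2M0+M1)/6=-2885/953
seg 1: a=2, c=M1/2=2937/953, d=(M2−M1)/(6·1)=-2036/953, b=Δ1−h1·(2M1+M2)/6=52/953
seg 2: a=3, c=M2/2=-3171/953, d=(M3−M2)/(6·2)=2309/1906, b=Δ2−h2·(2M2+M3)/6=-182/953
seg 3: a=-1, c=M3/2=3756/953, d=(M4−M3)/(6·1)=-1885/953, b=Δ3−h3·(2M3+M4)/6=988/953
seg 4: a=2, c=M4/2=-1899/953, d=(M5−M4)/(6·3)=211/953, b=Δ4−h4·(2M4+M5)/6=2845/953
t_q=3/4 → seg 0, τ=3/4; S=4+-2885/953·τ+0·τ²+979/953·τ³=131921/60992

  seg 0: a=4 b=-2885/953 c=0 d=979/953
  seg 1: a=2 b=52/953 c=2937/953 d=-2036/953
  seg 2: a=3 b=-182/953 c=-3171/953 d=2309/1906
  seg 3: a=-1 b=988/953 c=3756/953 d=-1885/953
  seg 4: a=2 b=2845/953 c=-1899/953 d=211/953
S(3/4) = 131921/60992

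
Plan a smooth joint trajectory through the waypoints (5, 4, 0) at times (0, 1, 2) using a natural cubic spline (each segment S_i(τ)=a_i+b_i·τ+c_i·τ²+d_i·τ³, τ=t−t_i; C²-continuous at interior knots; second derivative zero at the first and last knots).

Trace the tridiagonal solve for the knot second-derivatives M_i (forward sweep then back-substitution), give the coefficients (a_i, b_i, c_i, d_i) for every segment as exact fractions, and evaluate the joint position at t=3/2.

Δ: Δ0=-1, Δ1=-4
row 1: diag=4, rhs=-18; c'=1/4, d'=-9/2
back: M1=-9/2
M: M0=0, M1=-9/2, M2=0
seg 0: a=5, c=M0/2=0, d=(M1−M0)/(6·1)=-3/4, b=Δ0−h0·(2M0+M1)/6=-1/4
seg 1: a=4, c=M1/2=-9/4, d=(M2−M1)/(6·1)=3/4, b=Δ1−h1·(2M1+M2)/6=-5/2
t_q=3/2 → seg 1, τ=1/2; S=4+-5/2·τ+-9/4·τ²+3/4·τ³=73/32

  seg 0: a=5 b=-1/4 c=0 d=-3/4
  seg 1: a=4 b=-5/2 c=-9/4 d=3/4
S(3/2) = 73/32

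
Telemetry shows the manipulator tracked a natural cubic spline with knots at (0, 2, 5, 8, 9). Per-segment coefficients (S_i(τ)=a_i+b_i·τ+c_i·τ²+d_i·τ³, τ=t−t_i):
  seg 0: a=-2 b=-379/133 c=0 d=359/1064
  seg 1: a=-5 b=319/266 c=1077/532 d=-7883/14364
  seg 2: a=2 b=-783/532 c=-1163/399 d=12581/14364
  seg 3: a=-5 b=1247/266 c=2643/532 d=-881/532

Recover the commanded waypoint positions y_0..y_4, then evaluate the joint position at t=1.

y_0 = S_0(0) = a_0 = -2
y_1 = S_1(0) = a_1 = -5
y_2 = S_2(0) = a_2 = 2
y_3 = S_3(0) = a_3 = -5
y_4 = S_3(1) = 3
t_q=1 is in segment 0 (τ=1); S_0(τ)=-4801/1064

y_0=-2 y_1=-5 y_2=2 y_3=-5 y_4=3
S(1) = -4801/1064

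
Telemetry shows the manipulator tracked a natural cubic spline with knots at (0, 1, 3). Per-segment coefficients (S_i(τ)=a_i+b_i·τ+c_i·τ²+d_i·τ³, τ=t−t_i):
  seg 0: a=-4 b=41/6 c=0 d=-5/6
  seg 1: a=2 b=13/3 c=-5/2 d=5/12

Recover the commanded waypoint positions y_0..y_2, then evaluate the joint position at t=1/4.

y_0 = S_0(0) = a_0 = -4
y_1 = S_1(0) = a_1 = 2
y_2 = S_1(2) = 4
t_q=1/4 is in segment 0 (τ=1/4); S_0(τ)=-295/128

y_0=-4 y_1=2 y_2=4
S(1/4) = -295/128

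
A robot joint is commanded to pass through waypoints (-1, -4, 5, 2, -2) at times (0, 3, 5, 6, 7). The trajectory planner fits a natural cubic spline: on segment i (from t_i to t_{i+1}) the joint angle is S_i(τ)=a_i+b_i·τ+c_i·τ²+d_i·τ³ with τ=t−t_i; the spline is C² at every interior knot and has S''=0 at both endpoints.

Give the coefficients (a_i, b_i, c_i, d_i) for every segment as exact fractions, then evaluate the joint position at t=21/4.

Δ: Δ0=-1, Δ1=9/2, Δ2=-3, Δ3=-4
row 1: diag=10, rhs=33; c'=1/5, d'=33/10
row 2: denom=6−2·1/5=28/5; d'=(-45−2·33/10)/(28/5)=-129/14
row 3: denom=4−1·5/28=107/28; d'=(-6−1·-129/14)/(107/28)=90/107
back: M3=90/107
back: M2=-129/14−5/28·90/107=-1002/107
back: M1=33/10−1/5·-1002/107=1107/214
M: M0=0, M1=1107/214, M2=-1002/107, M3=90/107, M4=0
seg 0: a=-1, c=M0/2=0, d=(M1−M0)/(6·3)=123/428, b=Δ0−h0·(2M0+M1)/6=-1535/428
seg 1: a=-4, c=M1/2=1107/428, d=(M2−M1)/(6·2)=-1037/856, b=Δ1−h1·(2M1+M2)/6=893/214
seg 2: a=5, c=M2/2=-501/107, d=(M3−M2)/(6·1)=182/107, b=Δ2−h2·(2M2+M3)/6=-2/107
seg 3: a=2, c=M3/2=45/107, d=(M4−M3)/(6·1)=-15/107, b=Δ3−h3·(2M3+M4)/6=-458/107
t_q=21/4 → seg 2, τ=1/4; S=5+-2/107·τ+-501/107·τ²+182/107·τ³=16193/3424

  seg 0: a=-1 b=-1535/428 c=0 d=123/428
  seg 1: a=-4 b=893/214 c=1107/428 d=-1037/856
  seg 2: a=5 b=-2/107 c=-501/107 d=182/107
  seg 3: a=2 b=-458/107 c=45/107 d=-15/107
S(21/4) = 16193/3424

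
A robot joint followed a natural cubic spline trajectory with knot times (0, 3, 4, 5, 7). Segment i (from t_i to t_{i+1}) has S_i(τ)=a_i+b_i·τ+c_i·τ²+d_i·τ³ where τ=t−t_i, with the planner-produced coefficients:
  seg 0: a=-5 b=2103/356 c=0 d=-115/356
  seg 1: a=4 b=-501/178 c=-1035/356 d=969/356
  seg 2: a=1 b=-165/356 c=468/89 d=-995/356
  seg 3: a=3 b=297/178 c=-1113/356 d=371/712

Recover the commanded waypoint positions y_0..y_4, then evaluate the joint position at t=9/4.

y_0 = S_0(0) = a_0 = -5
y_1 = S_1(0) = a_1 = 4
y_2 = S_2(0) = a_2 = 1
y_3 = S_3(0) = a_3 = 3
y_4 = S_3(2) = -2
t_q=9/4 is in segment 0 (τ=9/4); S_0(τ)=105077/22784

y_0=-5 y_1=4 y_2=1 y_3=3 y_4=-2
S(9/4) = 105077/22784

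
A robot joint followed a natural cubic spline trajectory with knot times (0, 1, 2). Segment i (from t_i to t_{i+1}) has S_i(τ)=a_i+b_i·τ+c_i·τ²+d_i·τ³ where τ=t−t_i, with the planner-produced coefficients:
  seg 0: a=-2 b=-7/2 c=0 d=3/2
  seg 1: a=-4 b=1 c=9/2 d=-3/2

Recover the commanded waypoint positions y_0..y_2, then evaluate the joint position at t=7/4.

y_0 = S_0(0) = a_0 = -2
y_1 = S_1(0) = a_1 = -4
y_2 = S_1(1) = 0
t_q=7/4 is in segment 1 (τ=3/4); S_1(τ)=-173/128

y_0=-2 y_1=-4 y_2=0
S(7/4) = -173/128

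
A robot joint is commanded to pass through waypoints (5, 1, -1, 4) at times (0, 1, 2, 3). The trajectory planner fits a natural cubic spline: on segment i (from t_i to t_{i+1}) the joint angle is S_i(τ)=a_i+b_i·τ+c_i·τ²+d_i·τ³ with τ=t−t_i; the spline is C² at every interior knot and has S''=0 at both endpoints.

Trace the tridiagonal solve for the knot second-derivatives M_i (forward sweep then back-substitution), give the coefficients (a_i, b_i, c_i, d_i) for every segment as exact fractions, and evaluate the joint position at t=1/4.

Δ: Δ0=-4, Δ1=-2, Δ2=5
row 1: diag=4, rhs=12; c'=1/4, d'=3
row 2: denom=4−1·1/4=15/4; d'=(42−1·3)/(15/4)=52/5
back: M2=52/5
back: M1=3−1/4·52/5=2/5
M: M0=0, M1=2/5, M2=52/5, M3=0
seg 0: a=5, c=M0/2=0, d=(M1−M0)/(6·1)=1/15, b=Δ0−h0·(2M0+M1)/6=-61/15
seg 1: a=1, c=M1/2=1/5, d=(M2−M1)/(6·1)=5/3, b=Δ1−h1·(2M1+M2)/6=-58/15
seg 2: a=-1, c=M2/2=26/5, d=(M3−M2)/(6·1)=-26/15, b=Δ2−h2·(2M2+M3)/6=23/15
t_q=1/4 → seg 0, τ=1/4; S=5+-61/15·τ+0·τ²+1/15·τ³=255/64

  seg 0: a=5 b=-61/15 c=0 d=1/15
  seg 1: a=1 b=-58/15 c=1/5 d=5/3
  seg 2: a=-1 b=23/15 c=26/5 d=-26/15
S(1/4) = 255/64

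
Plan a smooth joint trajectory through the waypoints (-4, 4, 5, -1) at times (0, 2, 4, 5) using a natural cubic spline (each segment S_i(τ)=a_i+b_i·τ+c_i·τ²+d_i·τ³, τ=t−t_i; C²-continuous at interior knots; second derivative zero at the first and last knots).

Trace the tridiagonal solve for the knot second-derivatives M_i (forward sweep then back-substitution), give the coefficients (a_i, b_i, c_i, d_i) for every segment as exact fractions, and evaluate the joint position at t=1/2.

Δ: Δ0=4, Δ1=1/2, Δ2=-6
row 1: diag=8, rhs=-21; c'=1/4, d'=-21/8
row 2: denom=6−2·1/4=11/2; d'=(-39−2·-21/8)/(11/2)=-135/22
back: M2=-135/22
back: M1=-21/8−1/4·-135/22=-12/11
M: M0=0, M1=-12/11, M2=-135/22, M3=0
seg 0: a=-4, c=M0/2=0, d=(M1−M0)/(6·2)=-1/11, b=Δ0−h0·(2M0+M1)/6=48/11
seg 1: a=4, c=M1/2=-6/11, d=(M2−M1)/(6·2)=-37/88, b=Δ1−h1·(2M1+M2)/6=36/11
seg 2: a=5, c=M2/2=-135/44, d=(M3−M2)/(6·1)=45/44, b=Δ2−h2·(2M2+M3)/6=-87/22
t_q=1/2 → seg 0, τ=1/2; S=-4+48/11·τ+0·τ²+-1/11·τ³=-161/88

  seg 0: a=-4 b=48/11 c=0 d=-1/11
  seg 1: a=4 b=36/11 c=-6/11 d=-37/88
  seg 2: a=5 b=-87/22 c=-135/44 d=45/44
S(1/2) = -161/88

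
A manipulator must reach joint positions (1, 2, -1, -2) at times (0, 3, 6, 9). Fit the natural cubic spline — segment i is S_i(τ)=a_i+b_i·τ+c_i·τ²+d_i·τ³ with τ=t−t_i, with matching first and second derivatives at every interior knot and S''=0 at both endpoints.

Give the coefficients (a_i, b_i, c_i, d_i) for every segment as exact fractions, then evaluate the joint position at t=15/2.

Δ: Δ0=1/3, Δ1=-1, Δ2=-1/3
row 1: diag=12, rhs=-8; c'=1/4, d'=-2/3
row 2: denom=12−3·1/4=45/4; d'=(4−3·-2/3)/(45/4)=8/15
back: M2=8/15
back: M1=-2/3−1/4·8/15=-4/5
M: M0=0, M1=-4/5, M2=8/15, M3=0
seg 0: a=1, c=M0/2=0, d=(M1−M0)/(6·3)=-2/45, b=Δ0−h0·(2M0+M1)/6=11/15
seg 1: a=2, c=M1/2=-2/5, d=(M2−M1)/(6·3)=2/27, b=Δ1−h1·(2M1+M2)/6=-7/15
seg 2: a=-1, c=M2/2=4/15, d=(M3−M2)/(6·3)=-4/135, b=Δ2−h2·(2M2+M3)/6=-13/15
t_q=15/2 → seg 2, τ=3/2; S=-1+-13/15·τ+4/15·τ²+-4/135·τ³=-9/5

  seg 0: a=1 b=11/15 c=0 d=-2/45
  seg 1: a=2 b=-7/15 c=-2/5 d=2/27
  seg 2: a=-1 b=-13/15 c=4/15 d=-4/135
S(15/2) = -9/5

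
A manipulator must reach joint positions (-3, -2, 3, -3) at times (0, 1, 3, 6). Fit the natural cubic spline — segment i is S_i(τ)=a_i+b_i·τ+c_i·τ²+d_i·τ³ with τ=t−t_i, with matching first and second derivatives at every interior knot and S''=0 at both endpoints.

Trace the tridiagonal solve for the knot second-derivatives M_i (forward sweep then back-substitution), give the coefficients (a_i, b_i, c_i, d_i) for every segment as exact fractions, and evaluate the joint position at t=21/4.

Δ: Δ0=1, Δ1=5/2, Δ2=-2
row 1: diag=6, rhs=9; c'=1/3, d'=3/2
row 2: denom=10−2·1/3=28/3; d'=(-27−2·3/2)/(28/3)=-45/14
back: M2=-45/14
back: M1=3/2−1/3·-45/14=18/7
M: M0=0, M1=18/7, M2=-45/14, M3=0
seg 0: a=-3, c=M0/2=0, d=(M1−M0)/(6·1)=3/7, b=Δ0−h0·(2M0+M1)/6=4/7
seg 1: a=-2, c=M1/2=9/7, d=(M2−M1)/(6·2)=-27/56, b=Δ1−h1·(2M1+M2)/6=13/7
seg 2: a=3, c=M2/2=-45/28, d=(M3−M2)/(6·3)=5/28, b=Δ2−h2·(2M2+M3)/6=17/14
t_q=21/4 → seg 2, τ=9/4; S=3+17/14·τ+-45/28·τ²+5/28·τ³=-663/1792

  seg 0: a=-3 b=4/7 c=0 d=3/7
  seg 1: a=-2 b=13/7 c=9/7 d=-27/56
  seg 2: a=3 b=17/14 c=-45/28 d=5/28
S(21/4) = -663/1792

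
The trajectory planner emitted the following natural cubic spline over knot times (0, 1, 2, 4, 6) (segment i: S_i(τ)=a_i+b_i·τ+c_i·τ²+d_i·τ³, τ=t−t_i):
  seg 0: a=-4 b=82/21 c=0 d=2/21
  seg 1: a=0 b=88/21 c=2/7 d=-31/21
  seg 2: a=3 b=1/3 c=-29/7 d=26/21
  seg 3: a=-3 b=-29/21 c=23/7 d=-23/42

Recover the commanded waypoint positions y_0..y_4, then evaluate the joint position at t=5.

y_0 = S_0(0) = a_0 = -4
y_1 = S_1(0) = a_1 = 0
y_2 = S_2(0) = a_2 = 3
y_3 = S_3(0) = a_3 = -3
y_4 = S_3(2) = 3
t_q=5 is in segment 3 (τ=1); S_3(τ)=-23/14

y_0=-4 y_1=0 y_2=3 y_3=-3 y_4=3
S(5) = -23/14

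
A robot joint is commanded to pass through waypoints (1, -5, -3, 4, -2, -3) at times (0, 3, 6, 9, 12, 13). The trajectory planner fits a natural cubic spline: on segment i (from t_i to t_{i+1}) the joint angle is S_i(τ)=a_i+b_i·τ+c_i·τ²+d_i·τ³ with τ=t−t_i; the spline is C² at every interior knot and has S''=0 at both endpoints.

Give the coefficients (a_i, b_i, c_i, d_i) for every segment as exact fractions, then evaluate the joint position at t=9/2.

Δ: Δ0=-2, Δ1=2/3, Δ2=7/3, Δ3=-2, Δ4=-1
row 1: diag=12, rhs=16; c'=1/4, d'=4/3
row 2: denom=12−3·1/4=45/4; d'=(10−3·4/3)/(45/4)=8/15
row 3: denom=12−3·4/15=56/5; d'=(-26−3·8/15)/(56/5)=-69/28
row 4: denom=8−3·15/56=403/56; d'=(6−3·-69/28)/(403/56)=750/403
back: M4=750/403
back: M3=-69/28−15/56·750/403=-1194/403
back: M2=8/15−4/15·-1194/403=1600/1209
back: M1=4/3−1/4·1600/1209=404/403
M: M0=0, M1=404/403, M2=1600/1209, M3=-1194/403, M4=750/403, M5=0
seg 0: a=1, c=M0/2=0, d=(M1−M0)/(6·3)=202/3627, b=Δ0−h0·(2M0+M1)/6=-1008/403
seg 1: a=-5, c=M1/2=202/403, d=(M2−M1)/(6·3)=194/10881, b=Δ1−h1·(2M1+M2)/6=-402/403
seg 2: a=-3, c=M2/2=800/1209, d=(M3−M2)/(6·3)=-2591/10881, b=Δ2−h2·(2M2+M3)/6=1004/403
seg 3: a=4, c=M3/2=-597/403, d=(M4−M3)/(6·3)=108/403, b=Δ3−h3·(2M3+M4)/6=1/31
seg 4: a=-2, c=M4/2=375/403, d=(M5−M4)/(6·1)=-125/403, b=Δ4−h4·(2M4+M5)/6=-653/403
t_q=9/2 → seg 1, τ=3/2; S=-5+-402/403·τ+202/403·τ²+194/10881·τ³=-8557/1612

  seg 0: a=1 b=-1008/403 c=0 d=202/3627
  seg 1: a=-5 b=-402/403 c=202/403 d=194/10881
  seg 2: a=-3 b=1004/403 c=800/1209 d=-2591/10881
  seg 3: a=4 b=1/31 c=-597/403 d=108/403
  seg 4: a=-2 b=-653/403 c=375/403 d=-125/403
S(9/2) = -8557/1612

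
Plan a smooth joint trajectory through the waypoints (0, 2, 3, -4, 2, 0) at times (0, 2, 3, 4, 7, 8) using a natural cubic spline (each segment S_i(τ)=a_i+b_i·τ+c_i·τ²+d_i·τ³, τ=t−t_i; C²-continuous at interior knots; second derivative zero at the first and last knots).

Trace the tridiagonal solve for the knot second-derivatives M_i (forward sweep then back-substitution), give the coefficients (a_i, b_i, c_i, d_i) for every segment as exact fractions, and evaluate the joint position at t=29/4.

  seg 0: a=0 b=169/1217 c=0 d=262/1217
  seg 1: a=2 b=3313/1217 c=1572/1217 d=-3668/1217
  seg 2: a=3 b=-4547/1217 c=-9432/1217 d=5460/1217
  seg 3: a=-4 b=-7031/1217 c=6948/1217 d=-3793/3651
  seg 4: a=2 b=520/1217 c=-4431/1217 d=1477/1217
S(29/4) = 147849/77888

Δ: Δ0=1, Δ1=1, Δ2=-7, Δ3=2, Δ4=-2
row 1: diag=6, rhs=0; c'=1/6, d'=0
row 2: denom=4−1·1/6=23/6; d'=(-48−1·0)/(23/6)=-288/23
row 3: denom=8−1·6/23=178/23; d'=(54−1·-288/23)/(178/23)=765/89
row 4: denom=8−3·69/178=1217/178; d'=(-24−3·765/89)/(1217/178)=-8862/1217
back: M4=-8862/1217
back: M3=765/89−69/178·-8862/1217=13896/1217
back: M2=-288/23−6/23·13896/1217=-18864/1217
back: M1=0−1/6·-18864/1217=3144/1217
M: M0=0, M1=3144/1217, M2=-18864/1217, M3=13896/1217, M4=-8862/1217, M5=0
seg 0: a=0, c=M0/2=0, d=(M1−M0)/(6·2)=262/1217, b=Δ0−h0·(2M0+M1)/6=169/1217
seg 1: a=2, c=M1/2=1572/1217, d=(M2−M1)/(6·1)=-3668/1217, b=Δ1−h1·(2M1+M2)/6=3313/1217
seg 2: a=3, c=M2/2=-9432/1217, d=(M3−M2)/(6·1)=5460/1217, b=Δ2−h2·(2M2+M3)/6=-4547/1217
seg 3: a=-4, c=M3/2=6948/1217, d=(M4−M3)/(6·3)=-3793/3651, b=Δ3−h3·(2M3+M4)/6=-7031/1217
seg 4: a=2, c=M4/2=-4431/1217, d=(M5−M4)/(6·1)=1477/1217, b=Δ4−h4·(2M4+M5)/6=520/1217
t_q=29/4 → seg 4, τ=1/4; S=2+520/1217·τ+-4431/1217·τ²+1477/1217·τ³=147849/77888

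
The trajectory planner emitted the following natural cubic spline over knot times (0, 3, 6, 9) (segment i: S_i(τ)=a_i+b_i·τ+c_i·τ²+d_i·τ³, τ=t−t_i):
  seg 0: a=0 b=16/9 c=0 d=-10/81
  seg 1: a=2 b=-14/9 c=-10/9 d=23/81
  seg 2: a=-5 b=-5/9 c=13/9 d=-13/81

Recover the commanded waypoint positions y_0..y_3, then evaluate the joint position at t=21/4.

y_0=0 y_1=2 y_2=-5 y_3=2
S(21/4) = -249/64

y_0 = S_0(0) = a_0 = 0
y_1 = S_1(0) = a_1 = 2
y_2 = S_2(0) = a_2 = -5
y_3 = S_2(3) = 2
t_q=21/4 is in segment 1 (τ=9/4); S_1(τ)=-249/64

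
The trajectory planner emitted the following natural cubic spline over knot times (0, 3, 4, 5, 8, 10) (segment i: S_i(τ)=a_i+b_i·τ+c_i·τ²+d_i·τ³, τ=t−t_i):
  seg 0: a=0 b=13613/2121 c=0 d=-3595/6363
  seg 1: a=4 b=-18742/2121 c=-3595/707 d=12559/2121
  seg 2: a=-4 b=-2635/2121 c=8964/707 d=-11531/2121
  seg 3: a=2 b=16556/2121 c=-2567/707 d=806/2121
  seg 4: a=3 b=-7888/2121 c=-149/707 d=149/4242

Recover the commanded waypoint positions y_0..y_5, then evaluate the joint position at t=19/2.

y_0 = S_0(0) = a_0 = 0
y_1 = S_1(0) = a_1 = 4
y_2 = S_2(0) = a_2 = -4
y_3 = S_3(0) = a_3 = 2
y_4 = S_4(0) = a_4 = 3
y_5 = S_4(2) = -5
t_q=19/2 is in segment 4 (τ=3/2); S_4(τ)=-33191/11312

y_0=0 y_1=4 y_2=-4 y_3=2 y_4=3 y_5=-5
S(19/2) = -33191/11312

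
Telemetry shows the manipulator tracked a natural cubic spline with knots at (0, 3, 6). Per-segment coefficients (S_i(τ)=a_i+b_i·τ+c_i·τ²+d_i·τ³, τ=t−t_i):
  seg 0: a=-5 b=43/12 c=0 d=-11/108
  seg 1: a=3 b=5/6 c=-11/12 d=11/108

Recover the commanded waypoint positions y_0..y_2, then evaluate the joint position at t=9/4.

y_0 = S_0(0) = a_0 = -5
y_1 = S_1(0) = a_1 = 3
y_2 = S_1(3) = 0
t_q=9/4 is in segment 0 (τ=9/4); S_0(τ)=487/256

y_0=-5 y_1=3 y_2=0
S(9/4) = 487/256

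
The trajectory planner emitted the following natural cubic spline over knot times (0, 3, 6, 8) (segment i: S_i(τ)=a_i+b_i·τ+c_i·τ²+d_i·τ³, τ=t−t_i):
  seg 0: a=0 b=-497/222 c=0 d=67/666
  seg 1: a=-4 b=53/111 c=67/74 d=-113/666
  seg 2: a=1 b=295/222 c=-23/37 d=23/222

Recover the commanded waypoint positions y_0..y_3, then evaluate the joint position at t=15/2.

y_0 = S_0(0) = a_0 = 0
y_1 = S_1(0) = a_1 = -4
y_2 = S_2(0) = a_2 = 1
y_3 = S_2(2) = 2
t_q=15/2 is in segment 2 (τ=3/2); S_2(τ)=1151/592

y_0=0 y_1=-4 y_2=1 y_3=2
S(15/2) = 1151/592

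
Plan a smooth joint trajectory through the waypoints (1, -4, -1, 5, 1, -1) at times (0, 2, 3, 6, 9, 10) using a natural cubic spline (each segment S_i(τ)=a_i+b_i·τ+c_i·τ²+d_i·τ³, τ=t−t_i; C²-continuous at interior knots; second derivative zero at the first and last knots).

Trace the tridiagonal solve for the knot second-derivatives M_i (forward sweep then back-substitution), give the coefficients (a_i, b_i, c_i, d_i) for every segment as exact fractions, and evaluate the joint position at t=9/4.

Δ: Δ0=-5/2, Δ1=3, Δ2=2, Δ3=-4/3, Δ4=-2
row 1: diag=6, rhs=33; c'=1/6, d'=11/2
row 2: denom=8−1·1/6=47/6; d'=(-6−1·11/2)/(47/6)=-69/47
row 3: denom=12−3·18/47=510/47; d'=(-20−3·-69/47)/(510/47)=-733/510
row 4: denom=8−3·47/170=1219/170; d'=(-4−3·-733/510)/(1219/170)=1/23
back: M4=1/23
back: M3=-733/510−47/170·1/23=-100/69
back: M2=-69/47−18/47·-100/69=-21/23
back: M1=11/2−1/6·-21/23=130/23
M: M0=0, M1=130/23, M2=-21/23, M3=-100/69, M4=1/23, M5=0
seg 0: a=1, c=M0/2=0, d=(M1−M0)/(6·2)=65/138, b=Δ0−h0·(2M0+M1)/6=-605/138
seg 1: a=-4, c=M1/2=65/23, d=(M2−M1)/(6·1)=-151/138, b=Δ1−h1·(2M1+M2)/6=175/138
seg 2: a=-1, c=M2/2=-21/46, d=(M3−M2)/(6·3)=-37/1242, b=Δ2−h2·(2M2+M3)/6=251/69
seg 3: a=5, c=M3/2=-50/69, d=(M4−M3)/(6·3)=103/1242, b=Δ3−h3·(2M3+M4)/6=13/138
seg 4: a=1, c=M4/2=1/46, d=(M5−M4)/(6·1)=-1/138, b=Δ4−h4·(2M4+M5)/6=-139/69
t_q=9/4 → seg 1, τ=1/4; S=-4+175/138·τ+65/23·τ²+-151/138·τ³=-451/128

  seg 0: a=1 b=-605/138 c=0 d=65/138
  seg 1: a=-4 b=175/138 c=65/23 d=-151/138
  seg 2: a=-1 b=251/69 c=-21/46 d=-37/1242
  seg 3: a=5 b=13/138 c=-50/69 d=103/1242
  seg 4: a=1 b=-139/69 c=1/46 d=-1/138
S(9/4) = -451/128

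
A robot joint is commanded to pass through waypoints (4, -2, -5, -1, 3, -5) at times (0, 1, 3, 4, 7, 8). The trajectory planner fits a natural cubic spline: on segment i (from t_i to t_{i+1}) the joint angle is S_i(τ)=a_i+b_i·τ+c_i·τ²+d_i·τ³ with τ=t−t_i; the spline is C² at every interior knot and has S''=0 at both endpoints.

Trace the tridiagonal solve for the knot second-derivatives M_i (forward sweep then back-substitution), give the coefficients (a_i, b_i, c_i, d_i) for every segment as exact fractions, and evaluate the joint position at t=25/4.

  seg 0: a=4 b=-8347/1284 c=0 d=643/1284
  seg 1: a=-2 b=-3209/642 c=643/428 d=317/2568
  seg 2: a=-5 b=800/321 c=240/107 d=-236/321
  seg 3: a=-1 b=1532/321 c=4/107 d=-380/963
  seg 4: a=3 b=-1816/321 c=-376/107 d=376/321
S(25/4) = 9301/1712

Δ: Δ0=-6, Δ1=-3/2, Δ2=4, Δ3=4/3, Δ4=-8
row 1: diag=6, rhs=27; c'=1/3, d'=9/2
row 2: denom=6−2·1/3=16/3; d'=(33−2·9/2)/(16/3)=9/2
row 3: denom=8−1·3/16=125/16; d'=(-16−1·9/2)/(125/16)=-328/125
row 4: denom=8−3·48/125=856/125; d'=(-56−3·-328/125)/(856/125)=-752/107
back: M4=-752/107
back: M3=-328/125−48/125·-752/107=8/107
back: M2=9/2−3/16·8/107=480/107
back: M1=9/2−1/3·480/107=643/214
M: M0=0, M1=643/214, M2=480/107, M3=8/107, M4=-752/107, M5=0
seg 0: a=4, c=M0/2=0, d=(M1−M0)/(6·1)=643/1284, b=Δ0−h0·(2M0+M1)/6=-8347/1284
seg 1: a=-2, c=M1/2=643/428, d=(M2−M1)/(6·2)=317/2568, b=Δ1−h1·(2M1+M2)/6=-3209/642
seg 2: a=-5, c=M2/2=240/107, d=(M3−M2)/(6·1)=-236/321, b=Δ2−h2·(2M2+M3)/6=800/321
seg 3: a=-1, c=M3/2=4/107, d=(M4−M3)/(6·3)=-380/963, b=Δ3−h3·(2M3+M4)/6=1532/321
seg 4: a=3, c=M4/2=-376/107, d=(M5−M4)/(6·1)=376/321, b=Δ4−h4·(2M4+M5)/6=-1816/321
t_q=25/4 → seg 3, τ=9/4; S=-1+1532/321·τ+4/107·τ²+-380/963·τ³=9301/1712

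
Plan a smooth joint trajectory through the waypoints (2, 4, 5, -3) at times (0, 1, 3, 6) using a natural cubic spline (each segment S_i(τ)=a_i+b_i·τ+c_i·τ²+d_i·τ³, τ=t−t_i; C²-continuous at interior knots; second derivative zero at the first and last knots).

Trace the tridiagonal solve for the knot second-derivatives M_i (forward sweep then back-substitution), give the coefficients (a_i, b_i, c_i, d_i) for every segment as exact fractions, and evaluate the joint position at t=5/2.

Δ: Δ0=2, Δ1=1/2, Δ2=-8/3
row 1: diag=6, rhs=-9; c'=1/3, d'=-3/2
row 2: denom=10−2·1/3=28/3; d'=(-19−2·-3/2)/(28/3)=-12/7
back: M2=-12/7
back: M1=-3/2−1/3·-12/7=-13/14
M: M0=0, M1=-13/14, M2=-12/7, M3=0
seg 0: a=2, c=M0/2=0, d=(M1−M0)/(6·1)=-13/84, b=Δ0−h0·(2M0+M1)/6=181/84
seg 1: a=4, c=M1/2=-13/28, d=(M2−M1)/(6·2)=-11/168, b=Δ1−h1·(2M1+M2)/6=71/42
seg 2: a=5, c=M2/2=-6/7, d=(M3−M2)/(6·3)=2/21, b=Δ2−h2·(2M2+M3)/6=-20/21
t_q=5/2 → seg 1, τ=3/2; S=4+71/42·τ+-13/28·τ²+-11/168·τ³=2361/448

  seg 0: a=2 b=181/84 c=0 d=-13/84
  seg 1: a=4 b=71/42 c=-13/28 d=-11/168
  seg 2: a=5 b=-20/21 c=-6/7 d=2/21
S(5/2) = 2361/448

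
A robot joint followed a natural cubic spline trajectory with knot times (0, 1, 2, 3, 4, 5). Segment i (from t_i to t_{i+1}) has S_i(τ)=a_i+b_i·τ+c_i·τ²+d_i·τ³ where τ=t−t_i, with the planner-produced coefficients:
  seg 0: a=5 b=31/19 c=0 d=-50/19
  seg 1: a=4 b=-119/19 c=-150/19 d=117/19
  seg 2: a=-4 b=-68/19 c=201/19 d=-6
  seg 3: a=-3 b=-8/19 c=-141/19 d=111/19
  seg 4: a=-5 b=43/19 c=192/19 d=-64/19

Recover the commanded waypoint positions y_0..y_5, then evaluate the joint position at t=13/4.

y_0 = S_0(0) = a_0 = 5
y_1 = S_1(0) = a_1 = 4
y_2 = S_2(0) = a_2 = -4
y_3 = S_3(0) = a_3 = -3
y_4 = S_4(0) = a_4 = -5
y_5 = S_4(1) = 4
t_q=13/4 is in segment 3 (τ=1/4); S_3(τ)=-4229/1216

y_0=5 y_1=4 y_2=-4 y_3=-3 y_4=-5 y_5=4
S(13/4) = -4229/1216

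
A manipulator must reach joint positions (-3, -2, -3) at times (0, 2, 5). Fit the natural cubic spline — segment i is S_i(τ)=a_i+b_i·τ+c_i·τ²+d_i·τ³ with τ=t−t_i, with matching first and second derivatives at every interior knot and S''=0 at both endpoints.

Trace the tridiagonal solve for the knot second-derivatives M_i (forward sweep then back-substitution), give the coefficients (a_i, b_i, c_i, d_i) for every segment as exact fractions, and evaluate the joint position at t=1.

  seg 0: a=-3 b=2/3 c=0 d=-1/24
  seg 1: a=-2 b=1/6 c=-1/4 d=1/36
S(1) = -19/8

Δ: Δ0=1/2, Δ1=-1/3
row 1: diag=10, rhs=-5; c'=3/10, d'=-1/2
back: M1=-1/2
M: M0=0, M1=-1/2, M2=0
seg 0: a=-3, c=M0/2=0, d=(M1−M0)/(6·2)=-1/24, b=Δ0−h0·(2M0+M1)/6=2/3
seg 1: a=-2, c=M1/2=-1/4, d=(M2−M1)/(6·3)=1/36, b=Δ1−h1·(2M1+M2)/6=1/6
t_q=1 → seg 0, τ=1; S=-3+2/3·τ+0·τ²+-1/24·τ³=-19/8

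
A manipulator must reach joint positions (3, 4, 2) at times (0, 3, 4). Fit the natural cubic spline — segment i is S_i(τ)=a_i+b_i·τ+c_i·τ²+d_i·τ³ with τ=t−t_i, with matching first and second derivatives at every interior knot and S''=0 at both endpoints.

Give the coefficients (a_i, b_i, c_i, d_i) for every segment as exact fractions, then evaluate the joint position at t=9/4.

  seg 0: a=3 b=29/24 c=0 d=-7/72
  seg 1: a=4 b=-17/12 c=-7/8 d=7/24
S(9/4) = 2361/512

Δ: Δ0=1/3, Δ1=-2
row 1: diag=8, rhs=-14; c'=1/8, d'=-7/4
back: M1=-7/4
M: M0=0, M1=-7/4, M2=0
seg 0: a=3, c=M0/2=0, d=(M1−M0)/(6·3)=-7/72, b=Δ0−h0·(2M0+M1)/6=29/24
seg 1: a=4, c=M1/2=-7/8, d=(M2−M1)/(6·1)=7/24, b=Δ1−h1·(2M1+M2)/6=-17/12
t_q=9/4 → seg 0, τ=9/4; S=3+29/24·τ+0·τ²+-7/72·τ³=2361/512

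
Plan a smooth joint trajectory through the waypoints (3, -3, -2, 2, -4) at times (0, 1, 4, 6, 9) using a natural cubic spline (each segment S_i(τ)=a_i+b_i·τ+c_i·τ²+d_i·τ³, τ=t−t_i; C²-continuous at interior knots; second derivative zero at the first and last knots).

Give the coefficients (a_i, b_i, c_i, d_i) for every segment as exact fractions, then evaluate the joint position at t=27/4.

  seg 0: a=3 b=-767/113 c=0 d=89/113
  seg 1: a=-3 b=-500/113 c=267/113 d=-790/3051
  seg 2: a=-2 b=312/113 c=11/339 d=-70/339
  seg 3: a=2 b=140/339 c=-409/339 d=409/3051
S(27/4) = 12205/7232

Δ: Δ0=-6, Δ1=1/3, Δ2=2, Δ3=-2
row 1: diag=8, rhs=38; c'=3/8, d'=19/4
row 2: denom=10−3·3/8=71/8; d'=(10−3·19/4)/(71/8)=-34/71
row 3: denom=10−2·16/71=678/71; d'=(-24−2·-34/71)/(678/71)=-818/339
back: M3=-818/339
back: M2=-34/71−16/71·-818/339=22/339
back: M1=19/4−3/8·22/339=534/113
M: M0=0, M1=534/113, M2=22/339, M3=-818/339, M4=0
seg 0: a=3, c=M0/2=0, d=(M1−M0)/(6·1)=89/113, b=Δ0−h0·(2M0+M1)/6=-767/113
seg 1: a=-3, c=M1/2=267/113, d=(M2−M1)/(6·3)=-790/3051, b=Δ1−h1·(2M1+M2)/6=-500/113
seg 2: a=-2, c=M2/2=11/339, d=(M3−M2)/(6·2)=-70/339, b=Δ2−h2·(2M2+M3)/6=312/113
seg 3: a=2, c=M3/2=-409/339, d=(M4−M3)/(6·3)=409/3051, b=Δ3−h3·(2M3+M4)/6=140/339
t_q=27/4 → seg 3, τ=3/4; S=2+140/339·τ+-409/339·τ²+409/3051·τ³=12205/7232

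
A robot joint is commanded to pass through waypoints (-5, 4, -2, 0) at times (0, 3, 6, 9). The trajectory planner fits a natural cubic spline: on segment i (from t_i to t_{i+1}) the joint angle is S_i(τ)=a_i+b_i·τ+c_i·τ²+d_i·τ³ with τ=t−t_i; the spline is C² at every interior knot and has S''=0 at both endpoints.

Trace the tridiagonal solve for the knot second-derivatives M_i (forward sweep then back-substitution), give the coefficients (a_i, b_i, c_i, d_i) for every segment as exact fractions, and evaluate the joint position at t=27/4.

  seg 0: a=-5 b=203/45 c=0 d=-68/405
  seg 1: a=4 b=-1/45 c=-68/45 d=23/81
  seg 2: a=-2 b=-64/45 c=47/45 d=-47/405
S(27/4) = -809/320

Δ: Δ0=3, Δ1=-2, Δ2=2/3
row 1: diag=12, rhs=-30; c'=1/4, d'=-5/2
row 2: denom=12−3·1/4=45/4; d'=(16−3·-5/2)/(45/4)=94/45
back: M2=94/45
back: M1=-5/2−1/4·94/45=-136/45
M: M0=0, M1=-136/45, M2=94/45, M3=0
seg 0: a=-5, c=M0/2=0, d=(M1−M0)/(6·3)=-68/405, b=Δ0−h0·(2M0+M1)/6=203/45
seg 1: a=4, c=M1/2=-68/45, d=(M2−M1)/(6·3)=23/81, b=Δ1−h1·(2M1+M2)/6=-1/45
seg 2: a=-2, c=M2/2=47/45, d=(M3−M2)/(6·3)=-47/405, b=Δ2−h2·(2M2+M3)/6=-64/45
t_q=27/4 → seg 2, τ=3/4; S=-2+-64/45·τ+47/45·τ²+-47/405·τ³=-809/320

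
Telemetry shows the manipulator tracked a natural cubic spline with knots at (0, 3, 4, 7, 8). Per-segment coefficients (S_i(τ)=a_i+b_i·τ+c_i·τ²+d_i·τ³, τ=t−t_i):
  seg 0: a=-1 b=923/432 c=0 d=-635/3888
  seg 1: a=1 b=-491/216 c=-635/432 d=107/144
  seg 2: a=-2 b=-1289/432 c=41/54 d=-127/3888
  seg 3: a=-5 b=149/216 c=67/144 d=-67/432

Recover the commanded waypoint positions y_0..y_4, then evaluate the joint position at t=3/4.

y_0=-1 y_1=1 y_2=-2 y_3=-5 y_4=-4
S(3/4) = 1639/3072

y_0 = S_0(0) = a_0 = -1
y_1 = S_1(0) = a_1 = 1
y_2 = S_2(0) = a_2 = -2
y_3 = S_3(0) = a_3 = -5
y_4 = S_3(1) = -4
t_q=3/4 is in segment 0 (τ=3/4); S_0(τ)=1639/3072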